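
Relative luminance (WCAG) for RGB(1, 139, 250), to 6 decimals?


Linearize each channel (sRGB transfer function): c = v/255; c_lin = c/12.92 if c ≤ 0.04045, else ((c+0.055)/1.055)^2.4
  R: 1/255 ≈ 0.003922 ≤ 0.04045 → 0.003922/12.92 ≈ 0.000304
  G: 139/255 ≈ 0.545098 > 0.04045 → ((0.545098+0.055)/1.055)^2.4 ≈ 0.258183
  B: 250/255 ≈ 0.980392 > 0.04045 → ((0.980392+0.055)/1.055)^2.4 ≈ 0.955973
R_lin = 0.000304, G_lin = 0.258183, B_lin = 0.955973
L = 0.2126×R + 0.7152×G + 0.0722×B
L = 0.2126×0.000304 + 0.7152×0.258183 + 0.0722×0.955973
L ≈ 0.253738


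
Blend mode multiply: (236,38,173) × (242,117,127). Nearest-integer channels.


Multiply: C = A×B/255, rounded to nearest integer
R: 236×242/255 = 57112/255 ≈ 223.969 → 224
G: 38×117/255 = 4446/255 ≈ 17.435 → 17
B: 173×127/255 = 21971/255 ≈ 86.161 → 86
= RGB(224, 17, 86)


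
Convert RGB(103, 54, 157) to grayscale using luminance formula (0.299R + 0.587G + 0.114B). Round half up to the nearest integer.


Gray = 0.299×R + 0.587×G + 0.114×B
Gray = 0.299×103 + 0.587×54 + 0.114×157
Gray = 30.797 + 31.698 + 17.898
Gray = 80.393 → round half up → 80
Gray = 80


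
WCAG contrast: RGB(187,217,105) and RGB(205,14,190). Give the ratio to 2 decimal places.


Linearize each sRGB channel c=v/255: c/12.92 if c ≤ 0.04045 else ((c+0.055)/1.055)^2.4
L = 0.2126×R_lin + 0.7152×G_lin + 0.0722×B_lin
Color 1 (187,217,105):
  R=187: 187/255≈0.7333 > 0.04045 → ((0.7333+0.055)/1.055)^2.4 ≈ 0.49693
  G=217: 217/255≈0.8510 > 0.04045 → ((0.8510+0.055)/1.055)^2.4 ≈ 0.69387
  B=105: 105/255≈0.4118 > 0.04045 → ((0.4118+0.055)/1.055)^2.4 ≈ 0.14126
  L1 = 0.2126×0.49693 + 0.7152×0.69387 + 0.0722×0.14126 ≈ 0.61210
Color 2 (205,14,190):
  R=205: 205/255≈0.8039 > 0.04045 → ((0.8039+0.055)/1.055)^2.4 ≈ 0.61050
  G=14: 14/255≈0.0549 > 0.04045 → ((0.0549+0.055)/1.055)^2.4 ≈ 0.00439
  B=190: 190/255≈0.7451 > 0.04045 → ((0.7451+0.055)/1.055)^2.4 ≈ 0.51492
  L2 = 0.2126×0.61050 + 0.7152×0.00439 + 0.0722×0.51492 ≈ 0.17011
Lighter = 0.61210, Darker = 0.17011
Ratio = (L_lighter + 0.05) / (L_darker + 0.05)
Ratio = (0.61210 + 0.05) / (0.17011 + 0.05) = 0.66210 / 0.22011 ≈ 3.0081
Ratio ≈ 3.01:1


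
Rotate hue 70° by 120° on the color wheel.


New hue = (H + rotation) mod 360
New hue = (70 + 120) mod 360
= 190 mod 360
= 190°


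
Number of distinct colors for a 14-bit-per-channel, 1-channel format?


Total bits = 14 bits/channel × 1 channels = 14 bits
Distinct colors = 2^14
= 16,384 colors


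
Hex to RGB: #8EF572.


8E → 142 (R)
F5 → 245 (G)
72 → 114 (B)
= RGB(142, 245, 114)


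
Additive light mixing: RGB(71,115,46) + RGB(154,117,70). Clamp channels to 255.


Additive: each channel = min(255, C₁+C₂)
R: 71+154 = 225 → 225
G: 115+117 = 232 → 232
B: 46+70 = 116 → 116
= RGB(225, 232, 116)


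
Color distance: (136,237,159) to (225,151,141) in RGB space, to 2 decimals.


d = √[(R₁-R₂)² + (G₁-G₂)² + (B₁-B₂)²]
d = √[(136-225)² + (237-151)² + (159-141)²]
d = √[7921 + 7396 + 324]
d = √15641
d ≈ 125.06


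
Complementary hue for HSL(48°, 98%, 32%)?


Complement = opposite side of color wheel = hue + 180°
H' = (48 + 180) mod 360 = 228°
S and L unchanged.
= HSL(228°, 98%, 32%)


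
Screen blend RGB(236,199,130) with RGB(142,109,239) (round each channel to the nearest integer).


Screen: C = 255 - (255-A)×(255-B)/255, rounded to nearest integer
R: 255 - (255-236)×(255-142)/255 = 255 - 2147/255 ≈ 255 - 8.420 = 246.580 → 247
G: 255 - (255-199)×(255-109)/255 = 255 - 8176/255 ≈ 255 - 32.063 = 222.937 → 223
B: 255 - (255-130)×(255-239)/255 = 255 - 2000/255 ≈ 255 - 7.843 = 247.157 → 247
= RGB(247, 223, 247)


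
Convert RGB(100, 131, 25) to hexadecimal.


R = 100 → 64 (hex)
G = 131 → 83 (hex)
B = 25 → 19 (hex)
Hex = #648319


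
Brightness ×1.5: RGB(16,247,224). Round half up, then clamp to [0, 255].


Multiply each channel by 1.5, round half up, clamp to [0, 255]
R: 16×1.5 = 24
G: 247×1.5 = 370.5 → round → 371 → clamp → 255
B: 224×1.5 = 336 → clamp → 255
= RGB(24, 255, 255)


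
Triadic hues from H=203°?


Triadic: equally spaced at 120° intervals
H1 = 203°
H2 = (203 + 120) mod 360 = 323°
H3 = (203 + 240) mod 360 = 83°
Triadic = 203°, 323°, 83°


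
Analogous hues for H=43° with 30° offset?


Base hue: 43°
Left analog: (43 - 30) mod 360 = 13°
Right analog: (43 + 30) mod 360 = 73°
Analogous hues = 13° and 73°


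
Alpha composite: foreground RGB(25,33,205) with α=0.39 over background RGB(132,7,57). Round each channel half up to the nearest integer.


C = α×F + (1-α)×B, with 1-α = 0.61
R: 0.39×25 + 0.61×132 = 9.75 + 80.52 = 90.27 → 90
G: 0.39×33 + 0.61×7 = 12.87 + 4.27 = 17.14 → 17
B: 0.39×205 + 0.61×57 = 79.95 + 34.77 = 114.72 → 115
= RGB(90, 17, 115)


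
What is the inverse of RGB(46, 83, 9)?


Invert: (255-R, 255-G, 255-B)
R: 255-46 = 209
G: 255-83 = 172
B: 255-9 = 246
= RGB(209, 172, 246)


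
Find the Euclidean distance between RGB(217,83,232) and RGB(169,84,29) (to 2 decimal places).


d = √[(R₁-R₂)² + (G₁-G₂)² + (B₁-B₂)²]
d = √[(217-169)² + (83-84)² + (232-29)²]
d = √[2304 + 1 + 41209]
d = √43514
d ≈ 208.60


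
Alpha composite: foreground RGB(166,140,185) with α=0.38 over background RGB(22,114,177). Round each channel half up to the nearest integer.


C = α×F + (1-α)×B, with 1-α = 0.62
R: 0.38×166 + 0.62×22 = 63.08 + 13.64 = 76.72 → 77
G: 0.38×140 + 0.62×114 = 53.20 + 70.68 = 123.88 → 124
B: 0.38×185 + 0.62×177 = 70.30 + 109.74 = 180.04 → 180
= RGB(77, 124, 180)


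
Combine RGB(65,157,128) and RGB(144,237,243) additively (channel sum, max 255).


Additive: each channel = min(255, C₁+C₂)
R: 65+144 = 209 → 209
G: 157+237 = 394 → 255
B: 128+243 = 371 → 255
= RGB(209, 255, 255)


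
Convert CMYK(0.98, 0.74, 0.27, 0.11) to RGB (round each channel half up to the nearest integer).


R = 255 × (1-C) × (1-K) = 255 × 0.02 × 0.89 = 4.539 → 5
G = 255 × (1-M) × (1-K) = 255 × 0.26 × 0.89 = 59.007 → 59
B = 255 × (1-Y) × (1-K) = 255 × 0.73 × 0.89 = 165.6735 → 166
= RGB(5, 59, 166)


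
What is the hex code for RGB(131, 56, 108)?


R = 131 → 83 (hex)
G = 56 → 38 (hex)
B = 108 → 6C (hex)
Hex = #83386C


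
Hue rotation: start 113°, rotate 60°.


New hue = (H + rotation) mod 360
New hue = (113 + 60) mod 360
= 173 mod 360
= 173°


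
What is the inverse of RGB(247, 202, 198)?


Invert: (255-R, 255-G, 255-B)
R: 255-247 = 8
G: 255-202 = 53
B: 255-198 = 57
= RGB(8, 53, 57)


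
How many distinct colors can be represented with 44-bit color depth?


Colors = 2^bits = 2^44
= 17,592,186,044,416 colors


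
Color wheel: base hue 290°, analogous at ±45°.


Base hue: 290°
Left analog: (290 - 45) mod 360 = 245°
Right analog: (290 + 45) mod 360 = 335°
Analogous hues = 245° and 335°


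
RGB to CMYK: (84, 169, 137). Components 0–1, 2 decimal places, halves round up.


R'=84/255≈0.3294, G'=169/255≈0.6627, B'=137/255≈0.5373
K = 1 - max(R',G',B') = 1 - 169/255 = 86/255 = 0.33725… → 0.34
(1-R'-K)/(1-K) simplifies to (max-R)/max with max = 169:
C = (169-84)/169 = 85/169 = 0.50295… → 0.50
M = (169-169)/169 = 0/169 = 0 → 0.00
Y = (169-137)/169 = 32/169 = 0.18934… → 0.19
= CMYK(0.50, 0.00, 0.19, 0.34)


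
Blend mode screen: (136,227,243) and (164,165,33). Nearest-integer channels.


Screen: C = 255 - (255-A)×(255-B)/255, rounded to nearest integer
R: 255 - (255-136)×(255-164)/255 = 255 - 10829/255 ≈ 255 - 42.467 = 212.533 → 213
G: 255 - (255-227)×(255-165)/255 = 255 - 2520/255 ≈ 255 - 9.882 = 245.118 → 245
B: 255 - (255-243)×(255-33)/255 = 255 - 2664/255 ≈ 255 - 10.447 = 244.553 → 245
= RGB(213, 245, 245)


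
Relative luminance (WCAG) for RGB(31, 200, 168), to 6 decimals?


Linearize each channel (sRGB transfer function): c = v/255; c_lin = c/12.92 if c ≤ 0.04045, else ((c+0.055)/1.055)^2.4
  R: 31/255 ≈ 0.121569 > 0.04045 → ((0.121569+0.055)/1.055)^2.4 ≈ 0.013702
  G: 200/255 ≈ 0.784314 > 0.04045 → ((0.784314+0.055)/1.055)^2.4 ≈ 0.577580
  B: 168/255 ≈ 0.658824 > 0.04045 → ((0.658824+0.055)/1.055)^2.4 ≈ 0.391572
R_lin = 0.013702, G_lin = 0.577580, B_lin = 0.391572
L = 0.2126×R + 0.7152×G + 0.0722×B
L = 0.2126×0.013702 + 0.7152×0.577580 + 0.0722×0.391572
L ≈ 0.444270


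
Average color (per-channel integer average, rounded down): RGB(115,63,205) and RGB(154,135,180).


Midpoint: each channel = ⌊(C₁+C₂)/2⌋
R: ⌊(115+154)/2⌋ = 134
G: ⌊(63+135)/2⌋ = 99
B: ⌊(205+180)/2⌋ = 192
= RGB(134, 99, 192)


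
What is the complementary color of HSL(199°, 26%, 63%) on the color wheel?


Complement = opposite side of color wheel = hue + 180°
H' = (199 + 180) mod 360 = 19°
S and L unchanged.
= HSL(19°, 26%, 63%)


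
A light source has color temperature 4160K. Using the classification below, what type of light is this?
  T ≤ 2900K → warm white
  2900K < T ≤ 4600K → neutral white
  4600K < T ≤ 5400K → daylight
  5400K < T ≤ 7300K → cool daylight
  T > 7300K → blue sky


Temperature: 4160K
2900K < 4160K ≤ 4600K → neutral white
Classification: neutral white


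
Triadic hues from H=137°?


Triadic: equally spaced at 120° intervals
H1 = 137°
H2 = (137 + 120) mod 360 = 257°
H3 = (137 + 240) mod 360 = 17°
Triadic = 137°, 257°, 17°


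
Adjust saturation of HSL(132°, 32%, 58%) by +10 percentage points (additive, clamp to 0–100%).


Original S = 32%
Adjustment = +10 percentage points
New S = 32 + (10) = 42
Clamp to [0, 100] → 42
= HSL(132°, 42%, 58%)


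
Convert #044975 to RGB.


04 → 4 (R)
49 → 73 (G)
75 → 117 (B)
= RGB(4, 73, 117)


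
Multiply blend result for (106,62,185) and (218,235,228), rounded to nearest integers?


Multiply: C = A×B/255, rounded to nearest integer
R: 106×218/255 = 23108/255 ≈ 90.620 → 91
G: 62×235/255 = 14570/255 ≈ 57.137 → 57
B: 185×228/255 = 42180/255 ≈ 165.412 → 165
= RGB(91, 57, 165)


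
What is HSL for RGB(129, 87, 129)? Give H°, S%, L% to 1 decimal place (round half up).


Normalize: R'=129/255≈0.5059, G'=87/255≈0.3412, B'=129/255≈0.5059
Max=129/255, Min=87/255, Δ=Max-Min=42/255
L = (Max+Min)/2 = (129+87)/510 = 216/510 = 0.42352… → L = 42.4%
L ≤ 0.5 → S = Δ/(Max+Min) = 42/(129+87) = 42/216 = 0.19444… → S = 19.4%
(the 1/255 factors cancel in S and H, so raw channel differences can be used)
Max is R' → H = 60 × (((G-B)/Δ) mod 6) = 60 × (((87-129)/42) mod 6)
  (-42)/42 = -1; negative, so add 6 → 5
  H = 60 × 5 = 300° → H = 300.0°
= HSL(300.0°, 19.4%, 42.4%)


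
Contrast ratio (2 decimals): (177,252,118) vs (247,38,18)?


Linearize each sRGB channel c=v/255: c/12.92 if c ≤ 0.04045 else ((c+0.055)/1.055)^2.4
L = 0.2126×R_lin + 0.7152×G_lin + 0.0722×B_lin
Color 1 (177,252,118):
  R=177: 177/255≈0.6941 > 0.04045 → ((0.6941+0.055)/1.055)^2.4 ≈ 0.43966
  G=252: 252/255≈0.9882 > 0.04045 → ((0.9882+0.055)/1.055)^2.4 ≈ 0.97345
  B=118: 118/255≈0.4627 > 0.04045 → ((0.4627+0.055)/1.055)^2.4 ≈ 0.18116
  L1 = 0.2126×0.43966 + 0.7152×0.97345 + 0.0722×0.18116 ≈ 0.80276
Color 2 (247,38,18):
  R=247: 247/255≈0.9686 > 0.04045 → ((0.9686+0.055)/1.055)^2.4 ≈ 0.93011
  G=38: 38/255≈0.1490 > 0.04045 → ((0.1490+0.055)/1.055)^2.4 ≈ 0.01938
  B=18: 18/255≈0.0706 > 0.04045 → ((0.0706+0.055)/1.055)^2.4 ≈ 0.00605
  L2 = 0.2126×0.93011 + 0.7152×0.01938 + 0.0722×0.00605 ≈ 0.21204
Lighter = 0.80276, Darker = 0.21204
Ratio = (L_lighter + 0.05) / (L_darker + 0.05)
Ratio = (0.80276 + 0.05) / (0.21204 + 0.05) = 0.85276 / 0.26204 ≈ 3.2543
Ratio ≈ 3.25:1


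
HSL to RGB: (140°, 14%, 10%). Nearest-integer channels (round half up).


H=140°, S=0.14, L=0.10
C = (1-|2L-1|)×S = (1-|-0.80|)×0.14 = 0.028
H' = H/60 = 140/60 ≈ 2.3333; X = C×(1-|H' mod 2 - 1|) ≈ 0.0093
m = L - C/2 = 0.10 - 0.014 = 0.086
Sector ⌊H'⌋ = 2 → (R',G',B') = (0.0, 0.028, ≈0.0093)
RGB = ((R'+m)×255, (G'+m)×255, (B'+m)×255) = (21.93, 29.07, 24.31)
Round half up → RGB(22, 29, 24)


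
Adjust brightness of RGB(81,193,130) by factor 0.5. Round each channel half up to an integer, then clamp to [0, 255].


Multiply each channel by 0.5, round half up, clamp to [0, 255]
R: 81×0.5 = 40.5 → round → 41
G: 193×0.5 = 96.5 → round → 97
B: 130×0.5 = 65
= RGB(41, 97, 65)


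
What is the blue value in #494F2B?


Color: #494F2B
R = 49 = 73
G = 4F = 79
B = 2B = 43
Blue = 43


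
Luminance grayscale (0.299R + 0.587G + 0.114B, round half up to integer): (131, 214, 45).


Gray = 0.299×R + 0.587×G + 0.114×B
Gray = 0.299×131 + 0.587×214 + 0.114×45
Gray = 39.169 + 125.618 + 5.130
Gray = 169.917 → round half up → 170
Gray = 170


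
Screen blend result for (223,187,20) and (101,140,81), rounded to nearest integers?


Screen: C = 255 - (255-A)×(255-B)/255, rounded to nearest integer
R: 255 - (255-223)×(255-101)/255 = 255 - 4928/255 ≈ 255 - 19.325 = 235.675 → 236
G: 255 - (255-187)×(255-140)/255 = 255 - 7820/255 ≈ 255 - 30.667 = 224.333 → 224
B: 255 - (255-20)×(255-81)/255 = 255 - 40890/255 ≈ 255 - 160.353 = 94.647 → 95
= RGB(236, 224, 95)


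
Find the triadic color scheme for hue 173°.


Triadic: equally spaced at 120° intervals
H1 = 173°
H2 = (173 + 120) mod 360 = 293°
H3 = (173 + 240) mod 360 = 53°
Triadic = 173°, 293°, 53°


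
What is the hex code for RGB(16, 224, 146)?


R = 16 → 10 (hex)
G = 224 → E0 (hex)
B = 146 → 92 (hex)
Hex = #10E092


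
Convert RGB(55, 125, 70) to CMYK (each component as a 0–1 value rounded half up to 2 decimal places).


R'=55/255≈0.2157, G'=125/255≈0.4902, B'=70/255≈0.2745
K = 1 - max(R',G',B') = 1 - 125/255 = 130/255 = 0.50980… → 0.51
(1-R'-K)/(1-K) simplifies to (max-R)/max with max = 125:
C = (125-55)/125 = 70/125 = 0.56 → 0.56
M = (125-125)/125 = 0/125 = 0 → 0.00
Y = (125-70)/125 = 55/125 = 0.44 → 0.44
= CMYK(0.56, 0.00, 0.44, 0.51)


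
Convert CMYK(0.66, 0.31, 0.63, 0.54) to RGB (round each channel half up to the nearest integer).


R = 255 × (1-C) × (1-K) = 255 × 0.34 × 0.46 = 39.882 → 40
G = 255 × (1-M) × (1-K) = 255 × 0.69 × 0.46 = 80.937 → 81
B = 255 × (1-Y) × (1-K) = 255 × 0.37 × 0.46 = 43.401 → 43
= RGB(40, 81, 43)


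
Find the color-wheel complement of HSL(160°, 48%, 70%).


Complement = opposite side of color wheel = hue + 180°
H' = (160 + 180) mod 360 = 340°
S and L unchanged.
= HSL(340°, 48%, 70%)


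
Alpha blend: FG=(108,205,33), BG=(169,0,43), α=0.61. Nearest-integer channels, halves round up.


C = α×F + (1-α)×B, with 1-α = 0.39
R: 0.61×108 + 0.39×169 = 65.88 + 65.91 = 131.79 → 132
G: 0.61×205 + 0.39×0 = 125.05 + 0.00 = 125.05 → 125
B: 0.61×33 + 0.39×43 = 20.13 + 16.77 = 36.90 → 37
= RGB(132, 125, 37)


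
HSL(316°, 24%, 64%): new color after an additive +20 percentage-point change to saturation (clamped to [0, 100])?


Original S = 24%
Adjustment = +20 percentage points
New S = 24 + (20) = 44
Clamp to [0, 100] → 44
= HSL(316°, 44%, 64%)


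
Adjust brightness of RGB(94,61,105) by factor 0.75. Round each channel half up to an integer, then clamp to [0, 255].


Multiply each channel by 0.75, round half up, clamp to [0, 255]
R: 94×0.75 = 70.5 → round → 71
G: 61×0.75 = 45.75 → round → 46
B: 105×0.75 = 78.75 → round → 79
= RGB(71, 46, 79)


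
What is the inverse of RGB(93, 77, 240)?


Invert: (255-R, 255-G, 255-B)
R: 255-93 = 162
G: 255-77 = 178
B: 255-240 = 15
= RGB(162, 178, 15)


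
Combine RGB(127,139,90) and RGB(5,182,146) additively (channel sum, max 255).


Additive: each channel = min(255, C₁+C₂)
R: 127+5 = 132 → 132
G: 139+182 = 321 → 255
B: 90+146 = 236 → 236
= RGB(132, 255, 236)


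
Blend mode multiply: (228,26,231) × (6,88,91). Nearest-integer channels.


Multiply: C = A×B/255, rounded to nearest integer
R: 228×6/255 = 1368/255 ≈ 5.365 → 5
G: 26×88/255 = 2288/255 ≈ 8.973 → 9
B: 231×91/255 = 21021/255 ≈ 82.435 → 82
= RGB(5, 9, 82)


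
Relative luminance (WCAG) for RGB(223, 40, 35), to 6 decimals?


Linearize each channel (sRGB transfer function): c = v/255; c_lin = c/12.92 if c ≤ 0.04045, else ((c+0.055)/1.055)^2.4
  R: 223/255 ≈ 0.874510 > 0.04045 → ((0.874510+0.055)/1.055)^2.4 ≈ 0.737910
  G: 40/255 ≈ 0.156863 > 0.04045 → ((0.156863+0.055)/1.055)^2.4 ≈ 0.021219
  B: 35/255 ≈ 0.137255 > 0.04045 → ((0.137255+0.055)/1.055)^2.4 ≈ 0.016807
R_lin = 0.737910, G_lin = 0.021219, B_lin = 0.016807
L = 0.2126×R + 0.7152×G + 0.0722×B
L = 0.2126×0.737910 + 0.7152×0.021219 + 0.0722×0.016807
L ≈ 0.173269


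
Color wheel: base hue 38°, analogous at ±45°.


Base hue: 38°
Left analog: (38 - 45) mod 360 = 353°
Right analog: (38 + 45) mod 360 = 83°
Analogous hues = 353° and 83°


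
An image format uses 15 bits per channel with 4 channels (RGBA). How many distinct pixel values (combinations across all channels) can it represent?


Total bits = 15 bits/channel × 4 channels = 60 bits
Distinct pixel values = 2^60
= 1,152,921,504,606,846,976 pixel values


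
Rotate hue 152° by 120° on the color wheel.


New hue = (H + rotation) mod 360
New hue = (152 + 120) mod 360
= 272 mod 360
= 272°


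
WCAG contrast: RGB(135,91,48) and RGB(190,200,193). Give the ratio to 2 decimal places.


Linearize each sRGB channel c=v/255: c/12.92 if c ≤ 0.04045 else ((c+0.055)/1.055)^2.4
L = 0.2126×R_lin + 0.7152×G_lin + 0.0722×B_lin
Color 1 (135,91,48):
  R=135: 135/255≈0.5294 > 0.04045 → ((0.5294+0.055)/1.055)^2.4 ≈ 0.24228
  G=91: 91/255≈0.3569 > 0.04045 → ((0.3569+0.055)/1.055)^2.4 ≈ 0.10462
  B=48: 48/255≈0.1882 > 0.04045 → ((0.1882+0.055)/1.055)^2.4 ≈ 0.02956
  L1 = 0.2126×0.24228 + 0.7152×0.10462 + 0.0722×0.02956 ≈ 0.12846
Color 2 (190,200,193):
  R=190: 190/255≈0.7451 > 0.04045 → ((0.7451+0.055)/1.055)^2.4 ≈ 0.51492
  G=200: 200/255≈0.7843 > 0.04045 → ((0.7843+0.055)/1.055)^2.4 ≈ 0.57758
  B=193: 193/255≈0.7569 > 0.04045 → ((0.7569+0.055)/1.055)^2.4 ≈ 0.53328
  L2 = 0.2126×0.51492 + 0.7152×0.57758 + 0.0722×0.53328 ≈ 0.56106
Lighter = 0.56106, Darker = 0.12846
Ratio = (L_lighter + 0.05) / (L_darker + 0.05)
Ratio = (0.56106 + 0.05) / (0.12846 + 0.05) = 0.61106 / 0.17846 ≈ 3.4240
Ratio ≈ 3.42:1


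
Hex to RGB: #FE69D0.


FE → 254 (R)
69 → 105 (G)
D0 → 208 (B)
= RGB(254, 105, 208)


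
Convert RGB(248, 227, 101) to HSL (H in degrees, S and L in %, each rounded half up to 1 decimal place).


Normalize: R'=248/255≈0.9725, G'=227/255≈0.8902, B'=101/255≈0.3961
Max=248/255, Min=101/255, Δ=Max-Min=147/255
L = (Max+Min)/2 = (248+101)/510 = 349/510 = 0.68431… → L = 68.4%
L > 0.5 → S = Δ/(2-Max-Min) = 147/(510-248-101) = 147/161 = 0.91304… → S = 91.3%
(the 1/255 factors cancel in S and H, so raw channel differences can be used)
Max is R' → H = 60 × (((G-B)/Δ) mod 6) = 60 × (((227-101)/147) mod 6)
  126/147 = 0.8571…
  H = 60 × 0.8571… = 51.428…° → H = 51.4°
= HSL(51.4°, 91.3%, 68.4%)


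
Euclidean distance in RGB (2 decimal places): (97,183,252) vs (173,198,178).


d = √[(R₁-R₂)² + (G₁-G₂)² + (B₁-B₂)²]
d = √[(97-173)² + (183-198)² + (252-178)²]
d = √[5776 + 225 + 5476]
d = √11477
d ≈ 107.13


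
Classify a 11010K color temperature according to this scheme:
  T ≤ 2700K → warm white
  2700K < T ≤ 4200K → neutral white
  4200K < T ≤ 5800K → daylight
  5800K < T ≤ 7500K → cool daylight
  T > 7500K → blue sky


Temperature: 11010K
11010K > 7500K → blue sky
Classification: blue sky


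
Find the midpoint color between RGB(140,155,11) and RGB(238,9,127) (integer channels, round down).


Midpoint: each channel = ⌊(C₁+C₂)/2⌋
R: ⌊(140+238)/2⌋ = 189
G: ⌊(155+9)/2⌋ = 82
B: ⌊(11+127)/2⌋ = 69
= RGB(189, 82, 69)


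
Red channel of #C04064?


Color: #C04064
R = C0 = 192
G = 40 = 64
B = 64 = 100
Red = 192


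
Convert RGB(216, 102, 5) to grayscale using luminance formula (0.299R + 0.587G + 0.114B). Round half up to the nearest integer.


Gray = 0.299×R + 0.587×G + 0.114×B
Gray = 0.299×216 + 0.587×102 + 0.114×5
Gray = 64.584 + 59.874 + 0.570
Gray = 125.028 → round half up → 125
Gray = 125


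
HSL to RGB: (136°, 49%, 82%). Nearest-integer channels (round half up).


H=136°, S=0.49, L=0.82
C = (1-|2L-1|)×S = (1-|0.64|)×0.49 = 0.1764
H' = H/60 = 136/60 ≈ 2.2667; X = C×(1-|H' mod 2 - 1|) = 0.04704
m = L - C/2 = 0.82 - 0.0882 = 0.7318
Sector ⌊H'⌋ = 2 → (R',G',B') = (0.0, 0.1764, 0.04704)
RGB = ((R'+m)×255, (G'+m)×255, (B'+m)×255) = (186.609, 231.591, 198.6042)
Round half up → RGB(187, 232, 199)


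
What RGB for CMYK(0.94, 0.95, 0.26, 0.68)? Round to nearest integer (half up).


R = 255 × (1-C) × (1-K) = 255 × 0.06 × 0.32 = 4.896 → 5
G = 255 × (1-M) × (1-K) = 255 × 0.05 × 0.32 = 4.08 → 4
B = 255 × (1-Y) × (1-K) = 255 × 0.74 × 0.32 = 60.384 → 60
= RGB(5, 4, 60)


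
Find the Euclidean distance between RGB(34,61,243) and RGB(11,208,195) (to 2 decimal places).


d = √[(R₁-R₂)² + (G₁-G₂)² + (B₁-B₂)²]
d = √[(34-11)² + (61-208)² + (243-195)²]
d = √[529 + 21609 + 2304]
d = √24442
d ≈ 156.34


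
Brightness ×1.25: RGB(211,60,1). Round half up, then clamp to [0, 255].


Multiply each channel by 1.25, round half up, clamp to [0, 255]
R: 211×1.25 = 263.75 → round → 264 → clamp → 255
G: 60×1.25 = 75
B: 1×1.25 = 1.25 → round → 1
= RGB(255, 75, 1)


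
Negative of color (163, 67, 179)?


Invert: (255-R, 255-G, 255-B)
R: 255-163 = 92
G: 255-67 = 188
B: 255-179 = 76
= RGB(92, 188, 76)


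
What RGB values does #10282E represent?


10 → 16 (R)
28 → 40 (G)
2E → 46 (B)
= RGB(16, 40, 46)


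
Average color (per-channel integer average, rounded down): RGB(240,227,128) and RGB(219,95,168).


Midpoint: each channel = ⌊(C₁+C₂)/2⌋
R: ⌊(240+219)/2⌋ = 229
G: ⌊(227+95)/2⌋ = 161
B: ⌊(128+168)/2⌋ = 148
= RGB(229, 161, 148)


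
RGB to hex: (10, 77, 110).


R = 10 → 0A (hex)
G = 77 → 4D (hex)
B = 110 → 6E (hex)
Hex = #0A4D6E


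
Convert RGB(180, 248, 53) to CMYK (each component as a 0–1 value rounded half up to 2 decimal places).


R'=180/255≈0.7059, G'=248/255≈0.9725, B'=53/255≈0.2078
K = 1 - max(R',G',B') = 1 - 248/255 = 7/255 = 0.02745… → 0.03
(1-R'-K)/(1-K) simplifies to (max-R)/max with max = 248:
C = (248-180)/248 = 68/248 = 0.27419… → 0.27
M = (248-248)/248 = 0/248 = 0 → 0.00
Y = (248-53)/248 = 195/248 = 0.78629… → 0.79
= CMYK(0.27, 0.00, 0.79, 0.03)


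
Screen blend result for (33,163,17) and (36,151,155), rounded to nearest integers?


Screen: C = 255 - (255-A)×(255-B)/255, rounded to nearest integer
R: 255 - (255-33)×(255-36)/255 = 255 - 48618/255 ≈ 255 - 190.659 = 64.341 → 64
G: 255 - (255-163)×(255-151)/255 = 255 - 9568/255 ≈ 255 - 37.522 = 217.478 → 217
B: 255 - (255-17)×(255-155)/255 = 255 - 23800/255 ≈ 255 - 93.333 = 161.667 → 162
= RGB(64, 217, 162)


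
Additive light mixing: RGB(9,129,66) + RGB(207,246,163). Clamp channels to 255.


Additive: each channel = min(255, C₁+C₂)
R: 9+207 = 216 → 216
G: 129+246 = 375 → 255
B: 66+163 = 229 → 229
= RGB(216, 255, 229)


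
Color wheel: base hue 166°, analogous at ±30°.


Base hue: 166°
Left analog: (166 - 30) mod 360 = 136°
Right analog: (166 + 30) mod 360 = 196°
Analogous hues = 136° and 196°


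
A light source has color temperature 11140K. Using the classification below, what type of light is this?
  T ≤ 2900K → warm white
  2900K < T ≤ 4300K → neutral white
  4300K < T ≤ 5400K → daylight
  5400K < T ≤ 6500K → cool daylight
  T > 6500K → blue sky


Temperature: 11140K
11140K > 6500K → blue sky
Classification: blue sky


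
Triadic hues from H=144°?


Triadic: equally spaced at 120° intervals
H1 = 144°
H2 = (144 + 120) mod 360 = 264°
H3 = (144 + 240) mod 360 = 24°
Triadic = 144°, 264°, 24°


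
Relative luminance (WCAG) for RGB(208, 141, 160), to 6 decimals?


Linearize each channel (sRGB transfer function): c = v/255; c_lin = c/12.92 if c ≤ 0.04045, else ((c+0.055)/1.055)^2.4
  R: 208/255 ≈ 0.815686 > 0.04045 → ((0.815686+0.055)/1.055)^2.4 ≈ 0.630757
  G: 141/255 ≈ 0.552941 > 0.04045 → ((0.552941+0.055)/1.055)^2.4 ≈ 0.266356
  B: 160/255 ≈ 0.627451 > 0.04045 → ((0.627451+0.055)/1.055)^2.4 ≈ 0.351533
R_lin = 0.630757, G_lin = 0.266356, B_lin = 0.351533
L = 0.2126×R + 0.7152×G + 0.0722×B
L = 0.2126×0.630757 + 0.7152×0.266356 + 0.0722×0.351533
L ≈ 0.349977


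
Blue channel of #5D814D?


Color: #5D814D
R = 5D = 93
G = 81 = 129
B = 4D = 77
Blue = 77


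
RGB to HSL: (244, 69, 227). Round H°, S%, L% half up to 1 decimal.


Normalize: R'=244/255≈0.9569, G'=69/255≈0.2706, B'=227/255≈0.8902
Max=244/255, Min=69/255, Δ=Max-Min=175/255
L = (Max+Min)/2 = (244+69)/510 = 313/510 = 0.61372… → L = 61.4%
L > 0.5 → S = Δ/(2-Max-Min) = 175/(510-244-69) = 175/197 = 0.88832… → S = 88.8%
(the 1/255 factors cancel in S and H, so raw channel differences can be used)
Max is R' → H = 60 × (((G-B)/Δ) mod 6) = 60 × (((69-227)/175) mod 6)
  (-158)/175 = -0.9028…; negative, so add 6 → 5.0971…
  H = 60 × 5.0971… = 305.828…° → H = 305.8°
= HSL(305.8°, 88.8%, 61.4%)


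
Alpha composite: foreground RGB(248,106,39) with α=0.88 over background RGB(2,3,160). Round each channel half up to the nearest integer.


C = α×F + (1-α)×B, with 1-α = 0.12
R: 0.88×248 + 0.12×2 = 218.24 + 0.24 = 218.48 → 218
G: 0.88×106 + 0.12×3 = 93.28 + 0.36 = 93.64 → 94
B: 0.88×39 + 0.12×160 = 34.32 + 19.20 = 53.52 → 54
= RGB(218, 94, 54)


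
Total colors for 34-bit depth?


Colors = 2^bits = 2^34
= 17,179,869,184 colors


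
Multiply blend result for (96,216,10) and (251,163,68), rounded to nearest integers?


Multiply: C = A×B/255, rounded to nearest integer
R: 96×251/255 = 24096/255 ≈ 94.494 → 94
G: 216×163/255 = 35208/255 ≈ 138.071 → 138
B: 10×68/255 = 680/255 ≈ 2.667 → 3
= RGB(94, 138, 3)


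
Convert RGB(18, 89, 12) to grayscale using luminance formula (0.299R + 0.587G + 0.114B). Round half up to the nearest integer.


Gray = 0.299×R + 0.587×G + 0.114×B
Gray = 0.299×18 + 0.587×89 + 0.114×12
Gray = 5.382 + 52.243 + 1.368
Gray = 58.993 → round half up → 59
Gray = 59


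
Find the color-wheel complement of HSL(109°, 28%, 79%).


Complement = opposite side of color wheel = hue + 180°
H' = (109 + 180) mod 360 = 289°
S and L unchanged.
= HSL(289°, 28%, 79%)


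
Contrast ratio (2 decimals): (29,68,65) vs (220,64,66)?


Linearize each sRGB channel c=v/255: c/12.92 if c ≤ 0.04045 else ((c+0.055)/1.055)^2.4
L = 0.2126×R_lin + 0.7152×G_lin + 0.0722×B_lin
Color 1 (29,68,65):
  R=29: 29/255≈0.1137 > 0.04045 → ((0.1137+0.055)/1.055)^2.4 ≈ 0.01229
  G=68: 68/255≈0.2667 > 0.04045 → ((0.2667+0.055)/1.055)^2.4 ≈ 0.05781
  B=65: 65/255≈0.2549 > 0.04045 → ((0.2549+0.055)/1.055)^2.4 ≈ 0.05286
  L1 = 0.2126×0.01229 + 0.7152×0.05781 + 0.0722×0.05286 ≈ 0.04777
Color 2 (220,64,66):
  R=220: 220/255≈0.8627 > 0.04045 → ((0.8627+0.055)/1.055)^2.4 ≈ 0.71569
  G=64: 64/255≈0.2510 > 0.04045 → ((0.2510+0.055)/1.055)^2.4 ≈ 0.05127
  B=66: 66/255≈0.2588 > 0.04045 → ((0.2588+0.055)/1.055)^2.4 ≈ 0.05448
  L2 = 0.2126×0.71569 + 0.7152×0.05127 + 0.0722×0.05448 ≈ 0.19276
Lighter = 0.19276, Darker = 0.04777
Ratio = (L_lighter + 0.05) / (L_darker + 0.05)
Ratio = (0.19276 + 0.05) / (0.04777 + 0.05) = 0.24276 / 0.09777 ≈ 2.4829
Ratio ≈ 2.48:1


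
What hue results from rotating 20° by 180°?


New hue = (H + rotation) mod 360
New hue = (20 + 180) mod 360
= 200 mod 360
= 200°


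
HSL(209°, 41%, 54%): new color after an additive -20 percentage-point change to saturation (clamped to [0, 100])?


Original S = 41%
Adjustment = -20 percentage points
New S = 41 + (-20) = 21
Clamp to [0, 100] → 21
= HSL(209°, 21%, 54%)


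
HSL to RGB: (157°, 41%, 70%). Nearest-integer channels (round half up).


H=157°, S=0.41, L=0.70
C = (1-|2L-1|)×S = (1-|0.40|)×0.41 = 0.246
H' = H/60 = 157/60 ≈ 2.6167; X = C×(1-|H' mod 2 - 1|) = 0.1517
m = L - C/2 = 0.70 - 0.123 = 0.577
Sector ⌊H'⌋ = 2 → (R',G',B') = (0.0, 0.246, 0.1517)
RGB = ((R'+m)×255, (G'+m)×255, (B'+m)×255) = (147.135, 209.865, 185.8185)
Round half up → RGB(147, 210, 186)


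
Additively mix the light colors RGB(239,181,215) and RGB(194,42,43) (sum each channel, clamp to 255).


Additive: each channel = min(255, C₁+C₂)
R: 239+194 = 433 → 255
G: 181+42 = 223 → 223
B: 215+43 = 258 → 255
= RGB(255, 223, 255)


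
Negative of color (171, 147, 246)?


Invert: (255-R, 255-G, 255-B)
R: 255-171 = 84
G: 255-147 = 108
B: 255-246 = 9
= RGB(84, 108, 9)


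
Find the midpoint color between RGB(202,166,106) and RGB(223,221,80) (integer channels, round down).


Midpoint: each channel = ⌊(C₁+C₂)/2⌋
R: ⌊(202+223)/2⌋ = 212
G: ⌊(166+221)/2⌋ = 193
B: ⌊(106+80)/2⌋ = 93
= RGB(212, 193, 93)


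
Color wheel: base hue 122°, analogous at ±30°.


Base hue: 122°
Left analog: (122 - 30) mod 360 = 92°
Right analog: (122 + 30) mod 360 = 152°
Analogous hues = 92° and 152°


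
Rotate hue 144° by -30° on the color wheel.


New hue = (H + rotation) mod 360
New hue = (144 -30) mod 360
= 114 mod 360
= 114°


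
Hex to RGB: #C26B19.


C2 → 194 (R)
6B → 107 (G)
19 → 25 (B)
= RGB(194, 107, 25)


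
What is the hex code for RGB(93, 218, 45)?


R = 93 → 5D (hex)
G = 218 → DA (hex)
B = 45 → 2D (hex)
Hex = #5DDA2D


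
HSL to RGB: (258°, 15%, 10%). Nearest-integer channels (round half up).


H=258°, S=0.15, L=0.10
C = (1-|2L-1|)×S = (1-|-0.80|)×0.15 = 0.03
H' = H/60 = 258/60 ≈ 4.3000; X = C×(1-|H' mod 2 - 1|) = 0.009
m = L - C/2 = 0.10 - 0.015 = 0.085
Sector ⌊H'⌋ = 4 → (R',G',B') = (0.009, 0.0, 0.03)
RGB = ((R'+m)×255, (G'+m)×255, (B'+m)×255) = (23.97, 21.675, 29.325)
Round half up → RGB(24, 22, 29)


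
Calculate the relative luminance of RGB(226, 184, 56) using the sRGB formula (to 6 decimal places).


Linearize each channel (sRGB transfer function): c = v/255; c_lin = c/12.92 if c ≤ 0.04045, else ((c+0.055)/1.055)^2.4
  R: 226/255 ≈ 0.886275 > 0.04045 → ((0.886275+0.055)/1.055)^2.4 ≈ 0.760525
  G: 184/255 ≈ 0.721569 > 0.04045 → ((0.721569+0.055)/1.055)^2.4 ≈ 0.479320
  B: 56/255 ≈ 0.219608 > 0.04045 → ((0.219608+0.055)/1.055)^2.4 ≈ 0.039546
R_lin = 0.760525, G_lin = 0.479320, B_lin = 0.039546
L = 0.2126×R + 0.7152×G + 0.0722×B
L = 0.2126×0.760525 + 0.7152×0.479320 + 0.0722×0.039546
L ≈ 0.507353


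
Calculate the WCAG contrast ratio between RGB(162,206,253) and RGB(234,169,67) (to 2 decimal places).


Linearize each sRGB channel c=v/255: c/12.92 if c ≤ 0.04045 else ((c+0.055)/1.055)^2.4
L = 0.2126×R_lin + 0.7152×G_lin + 0.0722×B_lin
Color 1 (162,206,253):
  R=162: 162/255≈0.6353 > 0.04045 → ((0.6353+0.055)/1.055)^2.4 ≈ 0.36131
  G=206: 206/255≈0.8078 > 0.04045 → ((0.8078+0.055)/1.055)^2.4 ≈ 0.61721
  B=253: 253/255≈0.9922 > 0.04045 → ((0.9922+0.055)/1.055)^2.4 ≈ 0.98225
  L1 = 0.2126×0.36131 + 0.7152×0.61721 + 0.0722×0.98225 ≈ 0.58916
Color 2 (234,169,67):
  R=234: 234/255≈0.9176 > 0.04045 → ((0.9176+0.055)/1.055)^2.4 ≈ 0.82279
  G=169: 169/255≈0.6627 > 0.04045 → ((0.6627+0.055)/1.055)^2.4 ≈ 0.39676
  B=67: 67/255≈0.2627 > 0.04045 → ((0.2627+0.055)/1.055)^2.4 ≈ 0.05613
  L2 = 0.2126×0.82279 + 0.7152×0.39676 + 0.0722×0.05613 ≈ 0.46274
Lighter = 0.58916, Darker = 0.46274
Ratio = (L_lighter + 0.05) / (L_darker + 0.05)
Ratio = (0.58916 + 0.05) / (0.46274 + 0.05) = 0.63916 / 0.51274 ≈ 1.2466
Ratio ≈ 1.25:1


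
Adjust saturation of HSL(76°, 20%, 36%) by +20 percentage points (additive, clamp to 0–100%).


Original S = 20%
Adjustment = +20 percentage points
New S = 20 + (20) = 40
Clamp to [0, 100] → 40
= HSL(76°, 40%, 36%)


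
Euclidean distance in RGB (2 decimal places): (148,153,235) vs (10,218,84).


d = √[(R₁-R₂)² + (G₁-G₂)² + (B₁-B₂)²]
d = √[(148-10)² + (153-218)² + (235-84)²]
d = √[19044 + 4225 + 22801]
d = √46070
d ≈ 214.64


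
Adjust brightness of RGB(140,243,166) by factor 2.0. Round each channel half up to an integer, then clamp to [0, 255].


Multiply each channel by 2.0, round half up, clamp to [0, 255]
R: 140×2.0 = 280 → clamp → 255
G: 243×2.0 = 486 → clamp → 255
B: 166×2.0 = 332 → clamp → 255
= RGB(255, 255, 255)


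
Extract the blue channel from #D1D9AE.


Color: #D1D9AE
R = D1 = 209
G = D9 = 217
B = AE = 174
Blue = 174


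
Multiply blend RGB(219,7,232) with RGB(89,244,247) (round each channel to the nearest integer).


Multiply: C = A×B/255, rounded to nearest integer
R: 219×89/255 = 19491/255 ≈ 76.435 → 76
G: 7×244/255 = 1708/255 ≈ 6.698 → 7
B: 232×247/255 = 57304/255 ≈ 224.722 → 225
= RGB(76, 7, 225)


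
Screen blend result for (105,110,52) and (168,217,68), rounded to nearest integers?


Screen: C = 255 - (255-A)×(255-B)/255, rounded to nearest integer
R: 255 - (255-105)×(255-168)/255 = 255 - 13050/255 ≈ 255 - 51.176 = 203.824 → 204
G: 255 - (255-110)×(255-217)/255 = 255 - 5510/255 ≈ 255 - 21.608 = 233.392 → 233
B: 255 - (255-52)×(255-68)/255 = 255 - 37961/255 ≈ 255 - 148.867 = 106.133 → 106
= RGB(204, 233, 106)


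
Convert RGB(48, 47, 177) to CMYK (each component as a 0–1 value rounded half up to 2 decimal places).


R'=48/255≈0.1882, G'=47/255≈0.1843, B'=177/255≈0.6941
K = 1 - max(R',G',B') = 1 - 177/255 = 78/255 = 0.30588… → 0.31
(1-R'-K)/(1-K) simplifies to (max-R)/max with max = 177:
C = (177-48)/177 = 129/177 = 0.72881… → 0.73
M = (177-47)/177 = 130/177 = 0.73446… → 0.73
Y = (177-177)/177 = 0/177 = 0 → 0.00
= CMYK(0.73, 0.73, 0.00, 0.31)


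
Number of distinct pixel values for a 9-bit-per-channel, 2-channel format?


Total bits = 9 bits/channel × 2 channels = 18 bits
Distinct pixel values = 2^18
= 262,144 pixel values


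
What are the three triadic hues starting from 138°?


Triadic: equally spaced at 120° intervals
H1 = 138°
H2 = (138 + 120) mod 360 = 258°
H3 = (138 + 240) mod 360 = 18°
Triadic = 138°, 258°, 18°


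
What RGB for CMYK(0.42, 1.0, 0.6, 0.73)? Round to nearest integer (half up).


R = 255 × (1-C) × (1-K) = 255 × 0.58 × 0.27 = 39.933 → 40
G = 255 × (1-M) × (1-K) = 255 × 0.00 × 0.27 = 0
B = 255 × (1-Y) × (1-K) = 255 × 0.40 × 0.27 = 27.54 → 28
= RGB(40, 0, 28)


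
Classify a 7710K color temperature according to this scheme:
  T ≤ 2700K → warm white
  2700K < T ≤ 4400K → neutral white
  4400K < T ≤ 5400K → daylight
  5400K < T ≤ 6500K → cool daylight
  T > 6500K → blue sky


Temperature: 7710K
7710K > 6500K → blue sky
Classification: blue sky


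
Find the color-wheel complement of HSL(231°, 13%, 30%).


Complement = opposite side of color wheel = hue + 180°
H' = (231 + 180) mod 360 = 51°
S and L unchanged.
= HSL(51°, 13%, 30%)


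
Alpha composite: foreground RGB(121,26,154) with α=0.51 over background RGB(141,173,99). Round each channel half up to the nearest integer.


C = α×F + (1-α)×B, with 1-α = 0.49
R: 0.51×121 + 0.49×141 = 61.71 + 69.09 = 130.80 → 131
G: 0.51×26 + 0.49×173 = 13.26 + 84.77 = 98.03 → 98
B: 0.51×154 + 0.49×99 = 78.54 + 48.51 = 127.05 → 127
= RGB(131, 98, 127)


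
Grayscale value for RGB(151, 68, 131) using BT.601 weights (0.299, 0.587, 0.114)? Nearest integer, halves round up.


Gray = 0.299×R + 0.587×G + 0.114×B
Gray = 0.299×151 + 0.587×68 + 0.114×131
Gray = 45.149 + 39.916 + 14.934
Gray = 99.999 → round half up → 100
Gray = 100


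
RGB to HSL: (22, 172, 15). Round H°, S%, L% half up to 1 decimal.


Normalize: R'=22/255≈0.0863, G'=172/255≈0.6745, B'=15/255≈0.0588
Max=172/255, Min=15/255, Δ=Max-Min=157/255
L = (Max+Min)/2 = (172+15)/510 = 187/510 = 0.36666… → L = 36.7%
L ≤ 0.5 → S = Δ/(Max+Min) = 157/(172+15) = 157/187 = 0.83957… → S = 84.0%
(the 1/255 factors cancel in S and H, so raw channel differences can be used)
Max is G' → H = 60 × ((B-R)/Δ + 2) = 60 × ((15-22)/157 + 2)
  -7/157 + 2 = -0.0445… + 2 = 1.9554…
  H = 60 × 1.9554… = 117.324…° → H = 117.3°
= HSL(117.3°, 84.0%, 36.7%)


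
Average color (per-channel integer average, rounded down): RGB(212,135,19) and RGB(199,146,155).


Midpoint: each channel = ⌊(C₁+C₂)/2⌋
R: ⌊(212+199)/2⌋ = 205
G: ⌊(135+146)/2⌋ = 140
B: ⌊(19+155)/2⌋ = 87
= RGB(205, 140, 87)


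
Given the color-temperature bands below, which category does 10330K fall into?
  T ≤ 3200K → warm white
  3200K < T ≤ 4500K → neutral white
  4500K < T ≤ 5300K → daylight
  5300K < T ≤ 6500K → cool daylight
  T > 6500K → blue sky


Temperature: 10330K
10330K > 6500K → blue sky
Classification: blue sky


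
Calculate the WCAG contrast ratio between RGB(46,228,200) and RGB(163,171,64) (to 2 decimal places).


Linearize each sRGB channel c=v/255: c/12.92 if c ≤ 0.04045 else ((c+0.055)/1.055)^2.4
L = 0.2126×R_lin + 0.7152×G_lin + 0.0722×B_lin
Color 1 (46,228,200):
  R=46: 46/255≈0.1804 > 0.04045 → ((0.1804+0.055)/1.055)^2.4 ≈ 0.02732
  G=228: 228/255≈0.8941 > 0.04045 → ((0.8941+0.055)/1.055)^2.4 ≈ 0.77582
  B=200: 200/255≈0.7843 > 0.04045 → ((0.7843+0.055)/1.055)^2.4 ≈ 0.57758
  L1 = 0.2126×0.02732 + 0.7152×0.77582 + 0.0722×0.57758 ≈ 0.60238
Color 2 (163,171,64):
  R=163: 163/255≈0.6392 > 0.04045 → ((0.6392+0.055)/1.055)^2.4 ≈ 0.36625
  G=171: 171/255≈0.6706 > 0.04045 → ((0.6706+0.055)/1.055)^2.4 ≈ 0.40724
  B=64: 64/255≈0.2510 > 0.04045 → ((0.2510+0.055)/1.055)^2.4 ≈ 0.05127
  L2 = 0.2126×0.36625 + 0.7152×0.40724 + 0.0722×0.05127 ≈ 0.37283
Lighter = 0.60238, Darker = 0.37283
Ratio = (L_lighter + 0.05) / (L_darker + 0.05)
Ratio = (0.60238 + 0.05) / (0.37283 + 0.05) = 0.65238 / 0.42283 ≈ 1.5429
Ratio ≈ 1.54:1


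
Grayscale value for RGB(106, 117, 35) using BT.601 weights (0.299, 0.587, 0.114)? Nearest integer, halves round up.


Gray = 0.299×R + 0.587×G + 0.114×B
Gray = 0.299×106 + 0.587×117 + 0.114×35
Gray = 31.694 + 68.679 + 3.990
Gray = 104.363 → round half up → 104
Gray = 104


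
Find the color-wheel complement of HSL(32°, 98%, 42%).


Complement = opposite side of color wheel = hue + 180°
H' = (32 + 180) mod 360 = 212°
S and L unchanged.
= HSL(212°, 98%, 42%)


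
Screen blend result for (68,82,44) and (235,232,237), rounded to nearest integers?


Screen: C = 255 - (255-A)×(255-B)/255, rounded to nearest integer
R: 255 - (255-68)×(255-235)/255 = 255 - 3740/255 ≈ 255 - 14.667 = 240.333 → 240
G: 255 - (255-82)×(255-232)/255 = 255 - 3979/255 ≈ 255 - 15.604 = 239.396 → 239
B: 255 - (255-44)×(255-237)/255 = 255 - 3798/255 ≈ 255 - 14.894 = 240.106 → 240
= RGB(240, 239, 240)


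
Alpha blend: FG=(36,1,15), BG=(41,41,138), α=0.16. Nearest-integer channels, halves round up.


C = α×F + (1-α)×B, with 1-α = 0.84
R: 0.16×36 + 0.84×41 = 5.76 + 34.44 = 40.20 → 40
G: 0.16×1 + 0.84×41 = 0.16 + 34.44 = 34.60 → 35
B: 0.16×15 + 0.84×138 = 2.40 + 115.92 = 118.32 → 118
= RGB(40, 35, 118)


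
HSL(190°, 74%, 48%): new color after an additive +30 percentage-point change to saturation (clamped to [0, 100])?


Original S = 74%
Adjustment = +30 percentage points
New S = 74 + (30) = 104
Clamp to [0, 100] → 100
= HSL(190°, 100%, 48%)


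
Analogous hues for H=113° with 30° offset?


Base hue: 113°
Left analog: (113 - 30) mod 360 = 83°
Right analog: (113 + 30) mod 360 = 143°
Analogous hues = 83° and 143°
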